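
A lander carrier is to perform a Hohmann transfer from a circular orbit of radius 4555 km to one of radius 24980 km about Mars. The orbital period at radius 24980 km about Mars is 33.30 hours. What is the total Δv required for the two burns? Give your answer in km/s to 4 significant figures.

From Kepler's third law T² = 4π²r³/μ at r = 24980 km, T = 33.30 hours = 33.30 × 3600 s = 1.1988×10^5 s: μ = 4π²r³/T² = 42819.7 km³/s².
Semi-major axis of the transfer orbit: a_t = (4555 + 24980)/2 = 14767.5 km.
At r₁ the circular-orbit speed is v₁ = √(μ/r₁) = 3.06604 km/s.
On the transfer ellipse at r₁, vis-viva gives v_p = √[μ(2/r₁ − 1/a_t)] = 3.98768 km/s.
First burn Δv₁ = |v_p − v₁| = 0.9216 km/s.
At r₂, v₂ = √(μ/r₂) = 1.30926 km/s.
Transfer-orbit speed at r₂: v_a = √[μ(2/r₂ − 1/a_t)] = 0.727137 km/s.
Second burn Δv₂ = |v₂ − v_a| = 0.5821 km/s.
Total Δv = Δv₁ + Δv₂ = 1.504 km/s.

Δv = 1.504 km/s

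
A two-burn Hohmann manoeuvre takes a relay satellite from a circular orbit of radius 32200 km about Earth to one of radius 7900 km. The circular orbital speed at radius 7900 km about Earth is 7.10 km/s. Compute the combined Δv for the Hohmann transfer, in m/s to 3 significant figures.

Δv = 3210 m/s

From the circular-orbit relation v² = μ/r at r = 7900 km: μ = v²r = (7.10)² × 7900 = 3.98239×10^5 km³/s².
Semi-major axis of the transfer orbit: a_t = (32200 + 7900)/2 = 20050 km.
Circular speed at r₁: v₁ = √(μ/r₁) = √(3.98239×10^5/32200) = 3.5168 km/s.
Transfer-orbit speed at r₁ (vis-viva): v_a = √[μ(2/r₁ − 1/a_t)] = 2.2075 km/s.
First burn Δv₁ = |v_a − v₁| = 1.309 km/s.
At r₂, v₂ = √(μ/r₂) = 7.100 km/s.
Transfer-orbit speed at r₂: v_p = √[μ(2/r₂ − 1/a_t)] = 8.998 km/s.
Second burn Δv₂ = |v₂ − v_p| = 1.898 km/s.
Δv = Δv₁ + Δv₂ = 1.309 + 1.898 = 3.207 km/s.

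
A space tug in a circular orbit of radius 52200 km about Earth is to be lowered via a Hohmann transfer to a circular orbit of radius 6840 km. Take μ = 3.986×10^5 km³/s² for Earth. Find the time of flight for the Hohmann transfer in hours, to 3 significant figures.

t = 7.01 hours

Transfer-ellipse semi-major axis a_t = (r₁ + r₂)/2 = (52200 + 6840)/2 = 29520 km.
Half the transfer-orbit period gives t = π√(a_t³/μ) = 25240 s.
Converting: 25240 s ÷ 3600 s/hour = 7.01 hours.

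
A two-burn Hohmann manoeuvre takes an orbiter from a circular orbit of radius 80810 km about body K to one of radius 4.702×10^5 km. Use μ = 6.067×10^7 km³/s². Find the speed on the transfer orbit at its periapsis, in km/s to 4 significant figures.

v = 35.80 km/s

The Hohmann ellipse has a_t = (r₁ + r₂)/2 = 2.75505×10^5 km.
The periapsis of the transfer ellipse is at r = 80810 km.
From the vis-viva equation, v = √[μ(2/r − 1/a_t)] = 35.80 km/s.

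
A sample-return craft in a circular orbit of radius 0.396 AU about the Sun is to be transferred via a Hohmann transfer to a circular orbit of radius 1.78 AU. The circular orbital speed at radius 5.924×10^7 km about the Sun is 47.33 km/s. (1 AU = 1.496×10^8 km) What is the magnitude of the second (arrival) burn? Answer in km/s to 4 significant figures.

Δv₂ = 8.856 km/s

From the circular-orbit relation v² = μ/r at r = 5.924×10^7 km: μ = v²r = (47.33)² × 5.924×10^7 = 1.32705×10^11 km³/s².
In km: r₁ = 0.396 × 1.496×10^8 = 5.92416×10^7 km; r₂ = 1.78 × 1.496×10^8 = 2.66288×10^8 km.
The Hohmann ellipse has a_t = (r₁ + r₂)/2 = 1.627648×10^8 km.
On the circular orbit at r = 2.66288×10^8 km, v_c = √(μ/r) = 22.324 km/s.
Transfer-orbit speed at the same r (vis-viva, a = a_t): v_t = √[μ(2/r − 1/a_t)] = 13.468 km/s.
Δv₂ = |v_t − v_c| = |13.468 − 22.324| = 8.856 km/s.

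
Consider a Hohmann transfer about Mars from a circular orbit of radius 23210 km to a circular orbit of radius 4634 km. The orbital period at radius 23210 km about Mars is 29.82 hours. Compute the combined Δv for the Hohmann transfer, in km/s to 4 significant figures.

From Kepler's third law T² = 4π²r³/μ at r = 23210 km, T = 29.82 hours = 29.82 × 3600 s = 1.07352×10^5 s: μ = 4π²r³/T² = 42831.7 km³/s².
The Hohmann ellipse has a_t = (r₁ + r₂)/2 = 13922 km.
Circular speed at r₁: v₁ = √(μ/r₁) = √(42831.7/23210) = 1.35845 km/s.
On the transfer ellipse at r₁, vis-viva gives v_a = √[μ(2/r₁ − 1/a_t)] = 0.783740 km/s.
First burn Δv₁ = |v_a − v₁| = 0.5747 km/s.
At r₂, v₂ = √(μ/r₂) = 3.0402159 km/s.
Transfer-orbit speed at r₂: v_p = √[μ(2/r₂ − 1/a_t)] = 3.9254656 km/s.
Second burn Δv₂ = |v₂ − v_p| = 0.8852 km/s.
Total Δv = Δv₁ + Δv₂ = 1.460 km/s.

Δv = 1.460 km/s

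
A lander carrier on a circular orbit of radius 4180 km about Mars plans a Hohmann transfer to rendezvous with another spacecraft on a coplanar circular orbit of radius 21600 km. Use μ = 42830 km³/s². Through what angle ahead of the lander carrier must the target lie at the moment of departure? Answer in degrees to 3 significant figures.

φ = 97.0°

The Hohmann ellipse has a_t = (r₁ + r₂)/2 = 12890 km.
Transfer time t = π√(a_t³/μ) = 22215.5 s.
The target's mean motion on its circular orbit is ω₂ = √(μ/r₂³) = 6.51919×10^-5 rad/s.
Angle swept by the target during transfer: ω₂·t = 1.4483 rad = 82.98°.
Arrival is 180° from departure on the ellipse, so φ = 180° − 82.98° = 97.0°.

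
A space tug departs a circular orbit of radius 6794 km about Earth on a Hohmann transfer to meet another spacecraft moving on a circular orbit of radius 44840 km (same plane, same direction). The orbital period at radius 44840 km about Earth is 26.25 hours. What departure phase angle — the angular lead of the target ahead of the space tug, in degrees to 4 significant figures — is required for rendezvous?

φ = 101.4°

From Kepler's third law T² = 4π²r³/μ at r = 44840 km, T = 26.25 hours = 26.25 × 3600 s = 94500 s: μ = 4π²r³/T² = 3.98559×10^5 km³/s².
Semi-major axis of the transfer orbit: a_t = (6794 + 44840)/2 = 25817 km.
Transfer time t = π√(a_t³/μ) = 20642 s.
The target's mean motion on its circular orbit is ω₂ = √(μ/r₂³) = 6.6489×10^-5 rad/s.
Angle swept by the target during transfer: ω₂·t = 1.3725 rad = 78.64°.
The space tug traverses 180° on the transfer ellipse, so the target must lead by 180° − 78.64° = 101.4°.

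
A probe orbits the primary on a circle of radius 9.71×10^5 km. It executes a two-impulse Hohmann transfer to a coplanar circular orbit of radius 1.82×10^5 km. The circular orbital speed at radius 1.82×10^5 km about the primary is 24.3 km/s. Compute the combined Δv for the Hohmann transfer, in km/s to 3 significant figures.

Δv = 11.8 km/s

From the circular-orbit relation v² = μ/r at r = 1.82×10^5 km: μ = v²r = (24.3)² × 1.82×10^5 = 1.07469×10^8 km³/s².
Transfer-ellipse semi-major axis a_t = (r₁ + r₂)/2 = (9.710×10^5 + 1.820×10^5)/2 = 5.765×10^5 km.
At r₁ the circular-orbit speed is v₁ = √(μ/r₁) = 10.52 km/s.
On the transfer ellipse at r₁, vis-viva gives v_a = √[μ(2/r₁ − 1/a_t)] = 5.911 km/s.
First burn Δv₁ = |v_a − v₁| = 4.609 km/s.
At r₂, v₂ = √(μ/r₂) = 24.300 km/s.
Transfer-orbit speed at r₂: v_p = √[μ(2/r₂ − 1/a_t)] = 31.537 km/s.
Second burn Δv₂ = |v₂ − v_p| = 7.237 km/s.
Total Δv = Δv₁ + Δv₂ = 11.85 km/s.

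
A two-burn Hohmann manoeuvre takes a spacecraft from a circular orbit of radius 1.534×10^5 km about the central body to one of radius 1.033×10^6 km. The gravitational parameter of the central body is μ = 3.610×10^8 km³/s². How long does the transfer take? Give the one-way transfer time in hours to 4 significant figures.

The Hohmann ellipse has a_t = (r₁ + r₂)/2 = 5.932×10^5 km.
Half the transfer-orbit period gives t = π√(a_t³/μ) = 75540 s.
Converting: 75540 s ÷ 3600 s/hour = 20.98 hours.

t = 20.98 hours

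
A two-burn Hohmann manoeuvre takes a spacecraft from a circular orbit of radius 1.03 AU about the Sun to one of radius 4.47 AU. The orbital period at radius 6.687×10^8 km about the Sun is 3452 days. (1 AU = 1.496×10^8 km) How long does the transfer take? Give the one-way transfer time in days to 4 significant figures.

From Kepler's third law T² = 4π²r³/μ at r = 6.687×10^8 km, T = 3452 days = 3452 × 86400 s = 2.982528×10^8 s: μ = 4π²r³/T² = 1.32704×10^11 km³/s².
In km: r₁ = 1.03 × 1.496×10^8 = 1.54088×10^8 km; r₂ = 4.47 × 1.496×10^8 = 6.68712×10^8 km.
The Hohmann ellipse has a_t = (r₁ + r₂)/2 = 4.114×10^8 km.
Transfer time t = π√(a_t³/μ) = π√((4.114×10^8)³ / 1.32704×10^11) = 7.196×10^7 s.
Converting: 7.196×10^7 s ÷ 86400 s/day = 832.9 days.

t = 832.9 days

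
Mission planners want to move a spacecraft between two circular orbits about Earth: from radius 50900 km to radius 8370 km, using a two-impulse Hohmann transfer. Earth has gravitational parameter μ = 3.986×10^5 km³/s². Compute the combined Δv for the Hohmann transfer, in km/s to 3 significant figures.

Transfer-ellipse semi-major axis a_t = (r₁ + r₂)/2 = (50900 + 8370)/2 = 29635 km.
Circular speed at r₁: v₁ = √(μ/r₁) = √(3.986×10^5/50900) = 2.798 km/s.
Transfer-orbit speed at r₁ (vis-viva): v_a = √[μ(2/r₁ − 1/a_t)] = 1.487 km/s.
First burn Δv₁ = |v_a − v₁| = 1.311 km/s.
Circular speed at r₂: v₂ = √(μ/r₂) = 6.901 km/s.
Transfer-orbit speed at r₂: v_p = √[μ(2/r₂ − 1/a_t)] = 9.044 km/s.
Second burn Δv₂ = |v₂ − v_p| = 2.143 km/s.
Δv = Δv₁ + Δv₂ = 1.311 + 2.143 = 3.454 km/s.

Δv = 3.45 km/s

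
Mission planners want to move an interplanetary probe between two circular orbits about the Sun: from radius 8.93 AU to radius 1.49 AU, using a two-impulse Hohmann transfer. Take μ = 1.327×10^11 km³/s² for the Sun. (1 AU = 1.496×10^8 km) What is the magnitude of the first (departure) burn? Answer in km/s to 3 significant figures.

Δv₁ = 4.64 km/s

In km: r₁ = 8.93 × 1.496×10^8 = 1.335928×10^9 km; r₂ = 1.49 × 1.496×10^8 = 2.22904×10^8 km.
The Hohmann ellipse has a_t = (r₁ + r₂)/2 = 7.79416×10^8 km.
Circular speed at r = 1.335928×10^9 km: v_c = √(μ/r) = 9.967 km/s.
Vis-viva on the transfer ellipse at r = 1.335928×10^9 km gives v_t = √[μ(2/r − 1/a_t)] = 5.330 km/s.
Δv₁ = |v_t − v_c| = |5.330 − 9.967| = 4.637 km/s.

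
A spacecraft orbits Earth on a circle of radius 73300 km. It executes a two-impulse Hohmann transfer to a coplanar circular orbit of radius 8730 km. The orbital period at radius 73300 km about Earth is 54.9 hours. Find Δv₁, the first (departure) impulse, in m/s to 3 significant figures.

From Kepler's third law T² = 4π²r³/μ at r = 73300 km, T = 54.9 hours = 54.9 × 3600 s = 1.9764×10^5 s: μ = 4π²r³/T² = 3.98036×10^5 km³/s².
Semi-major axis of the transfer orbit: a_t = (73300 + 8730)/2 = 41015 km.
On the circular orbit at r = 73300 km, v_c = √(μ/r) = 2.330 km/s.
Vis-viva on the transfer ellipse at r = 73300 km gives v_t = √[μ(2/r − 1/a_t)] = 1.075 km/s.
Δv₁ = |v_t − v_c| = |1.075 − 2.330| = 1.255 km/s.

Δv₁ = 1260 m/s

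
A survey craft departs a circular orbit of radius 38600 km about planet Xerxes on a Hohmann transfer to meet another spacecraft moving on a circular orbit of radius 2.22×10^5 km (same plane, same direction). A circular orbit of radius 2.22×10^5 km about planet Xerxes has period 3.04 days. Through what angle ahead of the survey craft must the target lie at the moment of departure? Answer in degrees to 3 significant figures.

φ = 99.1°

From Kepler's third law T² = 4π²r³/μ at r = 2.22×10^5 km, T = 3.04 days = 3.04 × 86400 s = 2.62656×10^5 s: μ = 4π²r³/T² = 6.26100×10^6 km³/s².
Transfer-ellipse semi-major axis a_t = (r₁ + r₂)/2 = (38600 + 2.220×10^5)/2 = 1.303×10^5 km.
Transfer time t = π√(a_t³/μ) = 59053 s.
Target angular speed ω₂ = √(μ/r₂³) = 2.3922×10^-5 rad/s.
Angle swept by the target during transfer: ω₂·t = 1.4127 rad = 80.94°.
The survey craft traverses 180° on the transfer ellipse, so the target must lead by 180° − 80.94° = 99.1°.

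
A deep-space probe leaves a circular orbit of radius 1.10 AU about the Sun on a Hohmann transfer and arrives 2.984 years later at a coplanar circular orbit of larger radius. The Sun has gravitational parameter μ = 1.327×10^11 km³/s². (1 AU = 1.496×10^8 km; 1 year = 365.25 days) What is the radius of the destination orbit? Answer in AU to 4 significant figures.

In km: r₁ = 1.10 × 1.496×10^8 = 1.6456×10^8 km.
Transfer time t = 2.984 years × 365.25 × 86400 s = 9.41678784×10^7 s, and t = π√(a_t³/μ).
So a_t = (μ t²/π²)^(1/3) = (1.327×10^11 × (9.41678784×10^7)² / π²)^(1/3) = 4.9218×10^8 km.
Since a_t = (r₁ + r₂)/2, r₂ = 2a_t − r₁ = 2×4.9218×10^8 − 1.6456×10^8 = 8.198×10^8 km.
In AU: r₂ = 8.198×10^8 / 1.496×10^8 = 5.480 AU.

r₂ = 5.480 AU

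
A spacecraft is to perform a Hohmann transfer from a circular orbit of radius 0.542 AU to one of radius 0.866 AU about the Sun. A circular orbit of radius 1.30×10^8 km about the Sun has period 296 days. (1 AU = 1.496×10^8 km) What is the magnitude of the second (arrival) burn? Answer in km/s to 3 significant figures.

Δv₂ = 3.92 km/s

From Kepler's third law T² = 4π²r³/μ at r = 1.30×10^8 km, T = 296 days = 296 × 86400 s = 2.55744×10^7 s: μ = 4π²r³/T² = 1.32611×10^11 km³/s².
In km: r₁ = 0.542 × 1.496×10^8 = 8.10832×10^7 km; r₂ = 0.866 × 1.496×10^8 = 1.295536×10^8 km.
The Hohmann ellipse has a_t = (r₁ + r₂)/2 = 1.053184×10^8 km.
On the circular orbit at r = 1.295536×10^8 km, v_c = √(μ/r) = 31.9937 km/s.
Vis-viva on the transfer ellipse at r = 1.295536×10^8 km gives v_t = √[μ(2/r − 1/a_t)] = 28.0723 km/s.
Δv₂ = |v_t − v_c| = |28.0723 − 31.9937| = 3.921 km/s.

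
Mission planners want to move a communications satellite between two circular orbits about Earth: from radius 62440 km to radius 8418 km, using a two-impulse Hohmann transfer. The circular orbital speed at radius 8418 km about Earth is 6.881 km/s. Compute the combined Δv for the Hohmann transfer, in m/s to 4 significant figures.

From the circular-orbit relation v² = μ/r at r = 8418 km: μ = v²r = (6.881)² × 8418 = 3.98577×10^5 km³/s².
The Hohmann ellipse has a_t = (r₁ + r₂)/2 = 35429 km.
Circular speed at r₁: v₁ = √(μ/r₁) = √(3.98577×10^5/62440) = 2.527 km/s.
On the transfer ellipse at r₁, vis-viva gives v_a = √[μ(2/r₁ − 1/a_t)] = 1.232 km/s.
First burn Δv₁ = |v_a − v₁| = 1.295 km/s.
At r₂, v₂ = √(μ/r₂) = 6.881 km/s.
Transfer-orbit speed at r₂: v_p = √[μ(2/r₂ − 1/a_t)] = 9.135 km/s.
Second burn Δv₂ = |v₂ − v_p| = 2.254 km/s.
Total Δv = Δv₁ + Δv₂ = 3.549 km/s.

Δv = 3549 m/s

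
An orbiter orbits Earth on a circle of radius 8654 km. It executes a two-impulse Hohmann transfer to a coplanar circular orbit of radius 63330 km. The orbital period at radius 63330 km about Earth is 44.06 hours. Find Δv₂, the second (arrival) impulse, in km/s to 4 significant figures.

From Kepler's third law T² = 4π²r³/μ at r = 63330 km, T = 44.06 hours = 44.06 × 3600 s = 1.58616×10^5 s: μ = 4π²r³/T² = 3.98560×10^5 km³/s².
Semi-major axis of the transfer orbit: a_t = (8654 + 63330)/2 = 35992 km.
Circular speed at r = 63330 km: v_c = √(μ/r) = 2.509 km/s.
Transfer-orbit speed at the same r (vis-viva, a = a_t): v_t = √[μ(2/r − 1/a_t)] = 1.230 km/s.
Δv₂ = |v_t − v_c| = |1.230 − 2.509| = 1.279 km/s.

Δv₂ = 1.279 km/s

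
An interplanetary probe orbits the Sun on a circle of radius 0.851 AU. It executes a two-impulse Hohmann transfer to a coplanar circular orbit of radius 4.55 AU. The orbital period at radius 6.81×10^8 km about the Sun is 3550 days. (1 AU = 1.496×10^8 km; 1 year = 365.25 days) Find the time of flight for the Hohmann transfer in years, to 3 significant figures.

t = 2.22 years

From Kepler's third law T² = 4π²r³/μ at r = 6.81×10^8 km, T = 3550 days = 3550 × 86400 s = 3.0672×10^8 s: μ = 4π²r³/T² = 1.32531×10^11 km³/s².
In km: r₁ = 0.851 × 1.496×10^8 = 1.273096×10^8 km; r₂ = 4.55 × 1.496×10^8 = 6.8068×10^8 km.
Semi-major axis of the transfer orbit: a_t = (1.273096×10^8 + 6.8068×10^8)/2 = 4.039948×10^8 km.
By Kepler's third law the transfer-orbit period is T = 2π√(a_t³/μ), so t = T/2 = 7.007×10^7 s.
Converting: 7.007×10^7 s ÷ 3.15576×10^7 s/year (365.25 × 86400) = 2.22 years.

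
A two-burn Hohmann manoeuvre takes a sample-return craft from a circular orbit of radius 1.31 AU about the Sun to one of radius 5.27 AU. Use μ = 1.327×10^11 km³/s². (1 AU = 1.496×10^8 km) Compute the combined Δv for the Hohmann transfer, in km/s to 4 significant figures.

In km: r₁ = 1.31 × 1.496×10^8 = 1.95976×10^8 km; r₂ = 5.27 × 1.496×10^8 = 7.88392×10^8 km.
Semi-major axis of the transfer orbit: a_t = (1.95976×10^8 + 7.88392×10^8)/2 = 4.92184×10^8 km.
At r₁ the circular-orbit speed is v₁ = √(μ/r₁) = 26.022 km/s.
Transfer-orbit speed at r₁ (vis-viva equation): v_p = √[μ(2/r₁ − 1/a_t)] = 32.934 km/s.
First burn Δv₁ = |v_p − v₁| = 6.912 km/s.
At r₂, v₂ = √(μ/r₂) = 12.974 km/s.
Transfer-orbit speed at r₂: v_a = √[μ(2/r₂ − 1/a_t)] = 8.1866 km/s.
Second burn Δv₂ = |v₂ − v_a| = 4.787 km/s.
Δv = Δv₁ + Δv₂ = 6.912 + 4.787 = 11.70 km/s.

Δv = 11.70 km/s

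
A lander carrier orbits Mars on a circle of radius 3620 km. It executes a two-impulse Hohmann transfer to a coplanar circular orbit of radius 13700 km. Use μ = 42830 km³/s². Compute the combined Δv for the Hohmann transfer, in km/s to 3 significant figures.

Semi-major axis of the transfer orbit: a_t = (3620 + 13700)/2 = 8660 km.
At r₁ the circular-orbit speed is v₁ = √(μ/r₁) = 3.4396935 km/s.
Transfer-orbit speed at r₁ (v² = μ(2/r − 1/a)): v_p = √[μ(2/r₁ − 1/a_t)] = 4.3263444 km/s.
First burn Δv₁ = |v_p − v₁| = 0.8867 km/s.
At r₂, v₂ = √(μ/r₂) = 1.768 km/s.
Transfer-orbit speed at r₂: v_a = √[μ(2/r₂ − 1/a_t)] = 1.143 km/s.
Second burn Δv₂ = |v₂ − v_a| = 0.6250 km/s.
Total Δv = Δv₁ + Δv₂ = 1.512 km/s.

Δv = 1.51 km/s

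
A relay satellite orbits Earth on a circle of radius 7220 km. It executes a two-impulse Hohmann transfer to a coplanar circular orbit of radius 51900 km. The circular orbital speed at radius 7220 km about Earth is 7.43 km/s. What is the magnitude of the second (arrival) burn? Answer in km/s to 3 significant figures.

From the circular-orbit relation v² = μ/r at r = 7220 km: μ = v²r = (7.43)² × 7220 = 3.98579×10^5 km³/s².
The Hohmann ellipse has a_t = (r₁ + r₂)/2 = 29560 km.
Circular speed at r = 51900 km: v_c = √(μ/r) = 2.7712 km/s.
Vis-viva on the transfer ellipse at r = 51900 km gives v_t = √[μ(2/r − 1/a_t)] = 1.3696 km/s.
Δv₂ = |v_t − v_c| = |1.3696 − 2.7712| = 1.402 km/s.

Δv₂ = 1.40 km/s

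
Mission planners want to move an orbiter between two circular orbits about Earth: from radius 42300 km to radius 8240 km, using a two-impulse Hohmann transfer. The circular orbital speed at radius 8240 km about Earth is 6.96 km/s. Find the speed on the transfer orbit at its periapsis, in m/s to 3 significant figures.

v = 9000 m/s

From the circular-orbit relation v² = μ/r at r = 8240 km: μ = v²r = (6.96)² × 8240 = 3.99159×10^5 km³/s².
Semi-major axis of the transfer orbit: a_t = (42300 + 8240)/2 = 25270 km.
At periapsis, r = 8240 km.
Vis-viva: v = √[μ(2/r − 1/a_t)] = √[3.99159×10^5 × (2/8240 − 1/25270)] = 9.005 km/s.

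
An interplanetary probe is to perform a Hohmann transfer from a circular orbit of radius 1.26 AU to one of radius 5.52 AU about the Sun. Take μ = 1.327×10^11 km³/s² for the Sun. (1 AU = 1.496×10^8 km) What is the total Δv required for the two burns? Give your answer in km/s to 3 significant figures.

In km: r₁ = 1.26 × 1.496×10^8 = 1.88496×10^8 km; r₂ = 5.52 × 1.496×10^8 = 8.25792×10^8 km.
The Hohmann ellipse has a_t = (r₁ + r₂)/2 = 5.07144×10^8 km.
At r₁ the circular-orbit speed is v₁ = √(μ/r₁) = 26.53288 km/s.
On the transfer ellipse at r₁, vis-viva gives v_p = √[μ(2/r₁ − 1/a_t)] = 33.85744 km/s.
First burn Δv₁ = |v_p − v₁| = 7.325 km/s.
Circular speed at r₂: v₂ = √(μ/r₂) = 12.6765 km/s.
Transfer-orbit speed at r₂: v_a = √[μ(2/r₂ − 1/a_t)] = 7.72833 km/s.
Second burn Δv₂ = |v₂ − v_a| = 4.948 km/s.
Total Δv = Δv₁ + Δv₂ = 12.27 km/s.

Δv = 12.3 km/s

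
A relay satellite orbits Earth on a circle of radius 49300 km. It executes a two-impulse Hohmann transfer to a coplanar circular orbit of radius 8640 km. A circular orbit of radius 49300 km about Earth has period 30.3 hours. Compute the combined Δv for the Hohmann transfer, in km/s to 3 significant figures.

From Kepler's third law T² = 4π²r³/μ at r = 49300 km, T = 30.3 hours = 30.3 × 3600 s = 1.0908×10^5 s: μ = 4π²r³/T² = 3.97567×10^5 km³/s².
The Hohmann ellipse has a_t = (r₁ + r₂)/2 = 28970 km.
At r₁ the circular-orbit speed is v₁ = √(μ/r₁) = 2.840 km/s.
Transfer-orbit speed at r₁ (vis-viva equation): v_a = √[μ(2/r₁ − 1/a_t)] = 1.551 km/s.
First burn Δv₁ = |v_a − v₁| = 1.289 km/s.
At r₂, v₂ = √(μ/r₂) = 6.783 km/s.
Transfer-orbit speed at r₂: v_p = √[μ(2/r₂ − 1/a_t)] = 8.849 km/s.
Second burn Δv₂ = |v₂ − v_p| = 2.066 km/s.
Δv = Δv₁ + Δv₂ = 1.289 + 2.066 = 3.355 km/s.

Δv = 3.35 km/s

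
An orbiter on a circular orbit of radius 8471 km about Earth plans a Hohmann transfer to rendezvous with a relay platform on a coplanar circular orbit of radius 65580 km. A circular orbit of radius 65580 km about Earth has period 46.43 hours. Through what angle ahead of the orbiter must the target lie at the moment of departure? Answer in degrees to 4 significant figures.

φ = 103.6°

From Kepler's third law T² = 4π²r³/μ at r = 65580 km, T = 46.43 hours = 46.43 × 3600 s = 1.67148×10^5 s: μ = 4π²r³/T² = 3.98540×10^5 km³/s².
The Hohmann ellipse has a_t = (r₁ + r₂)/2 = 37025.5 km.
Transfer time t = π√(a_t³/μ) = 35454.0 s.
Target angular speed ω₂ = √(μ/r₂³) = 3.75906×10^-5 rad/s.
Angle swept by the target during transfer: ω₂·t = 1.3327 rad = 76.36°.
Arrival is 180° from departure on the ellipse, so φ = 180° − 76.36° = 103.6°.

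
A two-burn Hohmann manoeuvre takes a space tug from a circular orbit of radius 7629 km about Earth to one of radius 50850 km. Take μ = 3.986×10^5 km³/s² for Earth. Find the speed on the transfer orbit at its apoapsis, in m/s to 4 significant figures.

v = 1430 m/s

The Hohmann ellipse has a_t = (r₁ + r₂)/2 = 29239.5 km.
The apoapsis of the transfer ellipse is at r = 50850 km.
Vis-viva: v = √[μ(2/r − 1/a_t)] = √[3.986×10^5 × (2/50850 − 1/29239.5)] = 1.430 km/s.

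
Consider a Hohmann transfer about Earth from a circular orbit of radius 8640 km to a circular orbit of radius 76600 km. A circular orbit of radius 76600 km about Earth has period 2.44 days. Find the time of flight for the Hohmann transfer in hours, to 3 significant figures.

From Kepler's third law T² = 4π²r³/μ at r = 76600 km, T = 2.44 days = 2.44 × 86400 s = 2.10816×10^5 s: μ = 4π²r³/T² = 3.99244×10^5 km³/s².
Semi-major axis of the transfer orbit: a_t = (8640 + 76600)/2 = 42620 km.
Transfer time t = π√(a_t³/μ) = π√((42620)³ / 3.99244×10^5) = 43750 s.
Converting: 43750 s ÷ 3600 s/hour = 12.2 hours.

t = 12.2 hours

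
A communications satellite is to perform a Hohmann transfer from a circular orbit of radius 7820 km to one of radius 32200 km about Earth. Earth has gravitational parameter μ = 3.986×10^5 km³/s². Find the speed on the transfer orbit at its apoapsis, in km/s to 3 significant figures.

Transfer-ellipse semi-major axis a_t = (r₁ + r₂)/2 = (7820 + 32200)/2 = 20010 km.
At apoapsis, r = 32200 km.
From the vis-viva equation, v = √[μ(2/r − 1/a_t)] = 2.199 km/s.

v = 2.20 km/s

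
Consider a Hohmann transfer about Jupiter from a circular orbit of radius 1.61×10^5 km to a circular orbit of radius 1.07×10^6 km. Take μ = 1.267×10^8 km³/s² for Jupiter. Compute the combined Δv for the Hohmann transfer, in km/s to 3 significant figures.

Transfer-ellipse semi-major axis a_t = (r₁ + r₂)/2 = (1.610×10^5 + 1.070×10^6)/2 = 6.155×10^5 km.
At r₁ the circular-orbit speed is v₁ = √(μ/r₁) = 28.0527 km/s.
On the transfer ellipse at r₁, v² = μ(2/r − 1/a) gives v_p = √[μ(2/r₁ − 1/a_t)] = 36.9874 km/s.
First burn Δv₁ = |v_p − v₁| = 8.935 km/s.
Circular speed at r₂: v₂ = √(μ/r₂) = 10.8817 km/s.
Transfer-orbit speed at r₂: v_a = √[μ(2/r₂ − 1/a_t)] = 5.56539 km/s.
Second burn Δv₂ = |v₂ − v_a| = 5.316 km/s.
Δv = Δv₁ + Δv₂ = 8.935 + 5.316 = 14.25 km/s.

Δv = 14.3 km/s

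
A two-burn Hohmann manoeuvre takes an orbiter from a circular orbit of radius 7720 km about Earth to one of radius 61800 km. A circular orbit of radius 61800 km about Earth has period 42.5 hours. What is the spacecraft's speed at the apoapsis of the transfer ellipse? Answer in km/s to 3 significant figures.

From Kepler's third law T² = 4π²r³/μ at r = 61800 km, T = 42.5 hours = 42.5 × 3600 s = 1.530×10^5 s: μ = 4π²r³/T² = 3.98054×10^5 km³/s².
The Hohmann ellipse has a_t = (r₁ + r₂)/2 = 34760 km.
At apoapsis, r = 61800 km.
From the vis-viva equation, v = √[μ(2/r − 1/a_t)] = 1.196 km/s.

v = 1.20 km/s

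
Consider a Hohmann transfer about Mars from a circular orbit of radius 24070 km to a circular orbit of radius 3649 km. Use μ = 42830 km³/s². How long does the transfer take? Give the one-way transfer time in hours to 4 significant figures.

t = 6.880 hours

Transfer-ellipse semi-major axis a_t = (r₁ + r₂)/2 = (24070 + 3649)/2 = 13859.5 km.
By Kepler's third law the transfer-orbit period is T = 2π√(a_t³/μ), so t = T/2 = 24768 s.
Converting: 24768 s ÷ 3600 s/hour = 6.880 hours.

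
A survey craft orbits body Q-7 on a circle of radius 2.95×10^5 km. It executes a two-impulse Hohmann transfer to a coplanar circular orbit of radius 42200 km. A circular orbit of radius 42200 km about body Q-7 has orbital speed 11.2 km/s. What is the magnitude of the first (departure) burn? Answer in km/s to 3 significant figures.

Δv₁ = 2.12 km/s

From the circular-orbit relation v² = μ/r at r = 42200 km: μ = v²r = (11.2)² × 42200 = 5.29357×10^6 km³/s².
The Hohmann ellipse has a_t = (r₁ + r₂)/2 = 1.686×10^5 km.
Circular speed at r = 2.950×10^5 km: v_c = √(μ/r) = 4.236 km/s.
Transfer-orbit speed at the same r (vis-viva, a = a_t): v_t = √[μ(2/r − 1/a_t)] = 2.119 km/s.
Δv₁ = |v_t − v_c| = |2.119 − 4.236| = 2.117 km/s.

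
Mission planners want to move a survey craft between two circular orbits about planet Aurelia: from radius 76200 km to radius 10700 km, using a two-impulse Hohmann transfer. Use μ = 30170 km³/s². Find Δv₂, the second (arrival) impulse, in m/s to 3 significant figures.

Semi-major axis of the transfer orbit: a_t = (76200 + 10700)/2 = 43450 km.
Circular speed at r = 10700 km: v_c = √(μ/r) = 1.6792 km/s.
Transfer-orbit speed at the same r (vis-viva, a = a_t): v_t = √[μ(2/r − 1/a_t)] = 2.2237 km/s.
Δv₂ = |v_t − v_c| = |2.2237 − 1.6792| = 0.5445 km/s.

Δv₂ = 545 m/s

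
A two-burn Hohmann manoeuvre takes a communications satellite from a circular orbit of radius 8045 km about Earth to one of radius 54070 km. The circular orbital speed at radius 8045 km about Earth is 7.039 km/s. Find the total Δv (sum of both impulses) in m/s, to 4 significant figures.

Δv = 3582 m/s

From the circular-orbit relation v² = μ/r at r = 8045 km: μ = v²r = (7.039)² × 8045 = 3.98610×10^5 km³/s².
The Hohmann ellipse has a_t = (r₁ + r₂)/2 = 31057.5 km.
At r₁ the circular-orbit speed is v₁ = √(μ/r₁) = 7.039 km/s.
On the transfer ellipse at r₁, vis-viva equation gives v_p = √[μ(2/r₁ − 1/a_t)] = 9.288 km/s.
First burn Δv₁ = |v_p − v₁| = 2.249 km/s.
At r₂, v₂ = √(μ/r₂) = 2.715 km/s.
Transfer-orbit speed at r₂: v_a = √[μ(2/r₂ − 1/a_t)] = 1.382 km/s.
Second burn Δv₂ = |v₂ − v_a| = 1.333 km/s.
Total Δv = Δv₁ + Δv₂ = 3.582 km/s.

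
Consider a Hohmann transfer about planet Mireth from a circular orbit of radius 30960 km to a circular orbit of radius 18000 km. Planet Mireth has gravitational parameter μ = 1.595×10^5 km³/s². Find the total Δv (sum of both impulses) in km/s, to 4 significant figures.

Δv = 0.6943 km/s

Transfer-ellipse semi-major axis a_t = (r₁ + r₂)/2 = (30960 + 18000)/2 = 24480 km.
At r₁ the circular-orbit speed is v₁ = √(μ/r₁) = 2.26976 km/s.
Transfer-orbit speed at r₁ (vis-viva): v_a = √[μ(2/r₁ − 1/a_t)] = 1.94630 km/s.
First burn Δv₁ = |v_a − v₁| = 0.32346 km/s.
Circular speed at r₂: v₂ = √(μ/r₂) = 2.97676 km/s.
Transfer-orbit speed at r₂: v_p = √[μ(2/r₂ − 1/a_t)] = 3.34764 km/s.
Second burn Δv₂ = |v₂ − v_p| = 0.37088 km/s.
Total Δv = Δv₁ + Δv₂ = 0.6943 km/s.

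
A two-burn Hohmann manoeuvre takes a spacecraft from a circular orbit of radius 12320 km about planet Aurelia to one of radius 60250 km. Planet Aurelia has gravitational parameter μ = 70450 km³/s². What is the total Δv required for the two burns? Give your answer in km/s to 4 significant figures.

Δv = 1.141 km/s

Transfer-ellipse semi-major axis a_t = (r₁ + r₂)/2 = (12320 + 60250)/2 = 36285 km.
At r₁ the circular-orbit speed is v₁ = √(μ/r₁) = 2.3913 km/s.
Transfer-orbit speed at r₁ (vis-viva equation): v_p = √[μ(2/r₁ − 1/a_t)] = 3.0814 km/s.
First burn Δv₁ = |v_p − v₁| = 0.6901 km/s.
Circular speed at r₂: v₂ = √(μ/r₂) = 1.0813 km/s.
Transfer-orbit speed at r₂: v_a = √[μ(2/r₂ − 1/a_t)] = 0.63009 km/s.
Second burn Δv₂ = |v₂ − v_a| = 0.4512 km/s.
Δv = Δv₁ + Δv₂ = 0.6901 + 0.4512 = 1.141 km/s.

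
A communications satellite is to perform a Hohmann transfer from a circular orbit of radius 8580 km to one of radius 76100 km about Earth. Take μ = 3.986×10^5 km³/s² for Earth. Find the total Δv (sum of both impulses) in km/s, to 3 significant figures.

Δv = 3.58 km/s

Transfer-ellipse semi-major axis a_t = (r₁ + r₂)/2 = (8580 + 76100)/2 = 42340 km.
Circular speed at r₁: v₁ = √(μ/r₁) = √(3.986×10^5/8580) = 6.816 km/s.
On the transfer ellipse at r₁, v² = μ(2/r − 1/a) gives v_p = √[μ(2/r₁ − 1/a_t)] = 9.138 km/s.
First burn Δv₁ = |v_p − v₁| = 2.322 km/s.
At r₂, v₂ = √(μ/r₂) = 2.2886 km/s.
Transfer-orbit speed at r₂: v_a = √[μ(2/r₂ − 1/a_t)] = 1.0303 km/s.
Second burn Δv₂ = |v₂ − v_a| = 1.258 km/s.
Total Δv = Δv₁ + Δv₂ = 3.580 km/s.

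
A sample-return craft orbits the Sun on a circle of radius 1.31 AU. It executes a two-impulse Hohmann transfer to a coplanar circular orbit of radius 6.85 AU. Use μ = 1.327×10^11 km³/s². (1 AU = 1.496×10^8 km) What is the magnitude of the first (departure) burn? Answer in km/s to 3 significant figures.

In km: r₁ = 1.31 × 1.496×10^8 = 1.95976×10^8 km; r₂ = 6.85 × 1.496×10^8 = 1.02476×10^9 km.
The Hohmann ellipse has a_t = (r₁ + r₂)/2 = 6.10368×10^8 km.
Circular speed at r = 1.95976×10^8 km: v_c = √(μ/r) = 26.022 km/s.
Transfer-orbit speed at the same r (vis-viva, a = a_t): v_t = √[μ(2/r − 1/a_t)] = 33.717 km/s.
Δv₁ = |v_t − v_c| = |33.717 − 26.022| = 7.695 km/s.

Δv₁ = 7.70 km/s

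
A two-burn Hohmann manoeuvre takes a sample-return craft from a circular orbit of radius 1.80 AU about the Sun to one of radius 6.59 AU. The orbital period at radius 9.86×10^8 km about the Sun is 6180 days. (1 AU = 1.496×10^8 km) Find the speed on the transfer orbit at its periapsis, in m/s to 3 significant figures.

v = 27800 m/s

From Kepler's third law T² = 4π²r³/μ at r = 9.86×10^8 km, T = 6180 days = 6180 × 86400 s = 5.33952×10^8 s: μ = 4π²r³/T² = 1.32735×10^11 km³/s².
In km: r₁ = 1.80 × 1.496×10^8 = 2.6928×10^8 km; r₂ = 6.59 × 1.496×10^8 = 9.85864×10^8 km.
Semi-major axis of the transfer orbit: a_t = (2.6928×10^8 + 9.85864×10^8)/2 = 6.27572×10^8 km.
At periapsis, r = 2.6928×10^8 km.
Vis-viva: v = √[μ(2/r − 1/a_t)] = √[1.32735×10^11 × (2/2.6928×10^8 − 1/6.27572×10^8)] = 27.83 km/s.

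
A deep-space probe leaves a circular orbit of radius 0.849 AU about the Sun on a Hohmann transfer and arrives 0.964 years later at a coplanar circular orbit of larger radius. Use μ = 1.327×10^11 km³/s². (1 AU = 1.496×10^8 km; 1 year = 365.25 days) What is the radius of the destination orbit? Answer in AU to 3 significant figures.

In km: r₁ = 0.849 × 1.496×10^8 = 1.270104×10^8 km.
Transfer time t = 0.964 years × 365.25 × 86400 s = 3.04215264×10^7 s, and t = π√(a_t³/μ).
So a_t = (μ t²/π²)^(1/3) = (1.327×10^11 × (3.04215264×10^7)² / π²)^(1/3) = 2.3173×10^8 km.
Since a_t = (r₁ + r₂)/2, r₂ = 2a_t − r₁ = 2×2.3173×10^8 − 1.270104×10^8 = 3.364496×10^8 km.
In AU: r₂ = 3.364496×10^8 / 1.496×10^8 = 2.25 AU.

r₂ = 2.25 AU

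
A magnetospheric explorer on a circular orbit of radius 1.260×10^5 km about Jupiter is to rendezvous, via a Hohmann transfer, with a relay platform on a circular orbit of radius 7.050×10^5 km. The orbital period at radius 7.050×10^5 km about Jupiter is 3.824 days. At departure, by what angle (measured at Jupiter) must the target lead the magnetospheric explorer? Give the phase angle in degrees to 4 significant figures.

φ = 98.56°

From Kepler's third law T² = 4π²r³/μ at r = 7.050×10^5 km, T = 3.824 days = 3.824 × 86400 s = 3.303936×10^5 s: μ = 4π²r³/T² = 1.26725×10^8 km³/s².
Semi-major axis of the transfer orbit: a_t = (1.260×10^5 + 7.050×10^5)/2 = 4.155×10^5 km.
The half-period of the transfer ellipse is t = π√(a_t³/μ) = 74744 s.
Target angular speed ω₂ = √(μ/r₂³) = 1.9017×10^-5 rad/s.
Angle swept by the target during transfer: ω₂·t = 1.4214 rad = 81.44°.
The magnetospheric explorer traverses 180° on the transfer ellipse, so the target must lead by 180° − 81.44° = 98.56°.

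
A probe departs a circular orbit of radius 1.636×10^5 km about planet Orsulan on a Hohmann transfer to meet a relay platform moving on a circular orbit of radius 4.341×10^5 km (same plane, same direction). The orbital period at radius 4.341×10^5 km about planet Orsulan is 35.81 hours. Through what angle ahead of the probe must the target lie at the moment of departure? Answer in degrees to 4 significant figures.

From Kepler's third law T² = 4π²r³/μ at r = 4.341×10^5 km, T = 35.81 hours = 35.81 × 3600 s = 1.28916×10^5 s: μ = 4π²r³/T² = 1.94319×10^8 km³/s².
The Hohmann ellipse has a_t = (r₁ + r₂)/2 = 2.9885×10^5 km.
The half-period of the transfer ellipse is t = π√(a_t³/μ) = 36819 s.
Target angular speed ω₂ = √(μ/r₂³) = 4.8739×10^-5 rad/s.
Angle swept by the target during transfer: ω₂·t = 1.7945 rad = 102.82°.
Arrival is 180° from departure on the ellipse, so φ = 180° − 102.82° = 77.18°.

φ = 77.18°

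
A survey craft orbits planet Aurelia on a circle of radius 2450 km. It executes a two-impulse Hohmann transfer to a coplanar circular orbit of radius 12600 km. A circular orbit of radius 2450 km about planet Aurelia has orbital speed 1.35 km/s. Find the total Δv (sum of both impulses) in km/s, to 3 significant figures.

Δv = 0.653 km/s

From the circular-orbit relation v² = μ/r at r = 2450 km: μ = v²r = (1.35)² × 2450 = 4465.13 km³/s².
The Hohmann ellipse has a_t = (r₁ + r₂)/2 = 7525 km.
Circular speed at r₁: v₁ = √(μ/r₁) = √(4465.13/2450) = 1.3500 km/s.
Transfer-orbit speed at r₁ (v² = μ(2/r − 1/a)): v_p = √[μ(2/r₁ − 1/a_t)] = 1.7469 km/s.
First burn Δv₁ = |v_p − v₁| = 0.3969 km/s.
At r₂, v₂ = √(μ/r₂) = 0.5953 km/s.
Transfer-orbit speed at r₂: v_a = √[μ(2/r₂ − 1/a_t)] = 0.3397 km/s.
Second burn Δv₂ = |v₂ − v_a| = 0.2556 km/s.
Total Δv = Δv₁ + Δv₂ = 0.6525 km/s.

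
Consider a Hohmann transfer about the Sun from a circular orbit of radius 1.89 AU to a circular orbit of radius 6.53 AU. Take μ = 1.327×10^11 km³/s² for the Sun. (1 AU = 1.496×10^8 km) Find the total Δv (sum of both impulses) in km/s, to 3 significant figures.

Δv = 9.16 km/s

In km: r₁ = 1.89 × 1.496×10^8 = 2.82744×10^8 km; r₂ = 6.53 × 1.496×10^8 = 9.76888×10^8 km.
The Hohmann ellipse has a_t = (r₁ + r₂)/2 = 6.29816×10^8 km.
At r₁ the circular-orbit speed is v₁ = √(μ/r₁) = 21.664 km/s.
On the transfer ellipse at r₁, vis-viva gives v_p = √[μ(2/r₁ − 1/a_t)] = 26.981 km/s.
First burn Δv₁ = |v_p − v₁| = 5.317 km/s.
Circular speed at r₂: v₂ = √(μ/r₂) = 11.655 km/s.
Transfer-orbit speed at r₂: v_a = √[μ(2/r₂ − 1/a_t)] = 7.8091 km/s.
Second burn Δv₂ = |v₂ − v_a| = 3.846 km/s.
Δv = Δv₁ + Δv₂ = 5.317 + 3.846 = 9.163 km/s.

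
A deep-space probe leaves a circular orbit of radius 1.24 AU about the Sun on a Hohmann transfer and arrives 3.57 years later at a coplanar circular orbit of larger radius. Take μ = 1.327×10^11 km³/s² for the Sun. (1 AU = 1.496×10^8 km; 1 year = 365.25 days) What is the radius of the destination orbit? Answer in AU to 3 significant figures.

In km: r₁ = 1.24 × 1.496×10^8 = 1.85504×10^8 km.
Transfer time t = 3.57 years × 365.25 × 86400 s = 1.12660632×10^8 s, and t = π√(a_t³/μ).
So a_t = (μ t²/π²)^(1/3) = (1.327×10^11 × (1.12660632×10^8)² / π²)^(1/3) = 5.5467×10^8 km.
Since a_t = (r₁ + r₂)/2, r₂ = 2a_t − r₁ = 2×5.5467×10^8 − 1.85504×10^8 = 9.23836×10^8 km.
In AU: r₂ = 9.23836×10^8 / 1.496×10^8 = 6.18 AU.

r₂ = 6.18 AU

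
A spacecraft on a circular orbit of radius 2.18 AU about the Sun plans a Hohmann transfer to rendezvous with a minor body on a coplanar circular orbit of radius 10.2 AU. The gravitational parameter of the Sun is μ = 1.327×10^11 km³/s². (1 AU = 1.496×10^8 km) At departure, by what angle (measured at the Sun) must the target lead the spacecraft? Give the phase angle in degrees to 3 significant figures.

In km: r₁ = 2.18 × 1.496×10^8 = 3.26128×10^8 km; r₂ = 10.2 × 1.496×10^8 = 1.52592×10^9 km.
The Hohmann ellipse has a_t = (r₁ + r₂)/2 = 9.26024×10^8 km.
The half-period of the transfer ellipse is t = π√(a_t³/μ) = 2.4302×10^8 s.
The target's mean motion on its circular orbit is ω₂ = √(μ/r₂³) = 6.1114×10^-9 rad/s.
Angle swept by the target during transfer: ω₂·t = 1.4852 rad = 85.10°.
Arrival is 180° from departure on the ellipse, so φ = 180° − 85.10° = 94.9°.

φ = 94.9°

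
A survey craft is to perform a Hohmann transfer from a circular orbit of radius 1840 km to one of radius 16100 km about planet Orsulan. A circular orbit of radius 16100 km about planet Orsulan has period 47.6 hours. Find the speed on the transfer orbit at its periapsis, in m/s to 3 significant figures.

From Kepler's third law T² = 4π²r³/μ at r = 16100 km, T = 47.6 hours = 47.6 × 3600 s = 1.7136×10^5 s: μ = 4π²r³/T² = 5610.72 km³/s².
The Hohmann ellipse has a_t = (r₁ + r₂)/2 = 8970 km.
The periapsis of the transfer ellipse is at r = 1840 km.
From the vis-viva equation, v = √[μ(2/r − 1/a_t)] = 2.339 km/s.

v = 2340 m/s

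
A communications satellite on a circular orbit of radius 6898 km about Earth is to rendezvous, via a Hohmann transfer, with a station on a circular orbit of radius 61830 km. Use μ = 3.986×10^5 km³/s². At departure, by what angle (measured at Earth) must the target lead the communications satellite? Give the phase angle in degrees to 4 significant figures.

Semi-major axis of the transfer orbit: a_t = (6898 + 61830)/2 = 34364 km.
The half-period of the transfer ellipse is t = π√(a_t³/μ) = 31698 s.
The target's mean motion on its circular orbit is ω₂ = √(μ/r₂³) = 4.1065×10^-5 rad/s.
Angle swept by the target during transfer: ω₂·t = 1.3017 rad = 74.58°.
The communications satellite traverses 180° on the transfer ellipse, so the target must lead by 180° − 74.58° = 105.4°.

φ = 105.4°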